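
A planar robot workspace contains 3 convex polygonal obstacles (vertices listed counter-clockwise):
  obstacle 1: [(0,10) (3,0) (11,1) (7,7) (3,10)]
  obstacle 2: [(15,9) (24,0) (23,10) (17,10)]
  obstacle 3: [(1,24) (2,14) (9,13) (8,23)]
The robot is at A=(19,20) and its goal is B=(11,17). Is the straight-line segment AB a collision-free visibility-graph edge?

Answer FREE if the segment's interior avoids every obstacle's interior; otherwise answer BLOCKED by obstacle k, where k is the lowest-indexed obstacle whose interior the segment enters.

FREE

Obstacle 1 [(0,10) (3,0) (11,1) (7,7) (3,10)]:
  edge (0,10)–(3,0): clear
  edge (3,0)–(11,1): clear
  edge (11,1)–(7,7): clear
  edge (7,7)–(3,10): clear
  edge (3,10)–(0,10): clear
  midpoint (15,37/2) outside
  → clear
Obstacle 2 [(15,9) (24,0) (23,10) (17,10)]:
  edge (15,9)–(24,0): clear
  edge (24,0)–(23,10): clear
  edge (23,10)–(17,10): clear
  edge (17,10)–(15,9): clear
  midpoint (15,37/2) outside
  → clear
Obstacle 3 [(1,24) (2,14) (9,13) (8,23)]:
  edge (1,24)–(2,14): clear
  edge (2,14)–(9,13): clear
  edge (9,13)–(8,23): clear
  edge (8,23)–(1,24): clear
  midpoint (15,37/2) outside
  → clear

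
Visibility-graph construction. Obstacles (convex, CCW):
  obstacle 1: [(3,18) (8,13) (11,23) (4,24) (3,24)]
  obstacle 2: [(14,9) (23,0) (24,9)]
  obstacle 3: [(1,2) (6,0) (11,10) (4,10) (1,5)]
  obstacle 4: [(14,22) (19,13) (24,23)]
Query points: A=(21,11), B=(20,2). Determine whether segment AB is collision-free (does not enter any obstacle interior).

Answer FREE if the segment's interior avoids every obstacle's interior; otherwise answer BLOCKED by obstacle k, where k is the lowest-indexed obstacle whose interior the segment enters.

Obstacle 1 [(3,18) (8,13) (11,23) (4,24) (3,24)]:
  edge (3,18)–(8,13): clear
  edge (8,13)–(11,23): clear
  edge (11,23)–(4,24): clear
  edge (4,24)–(3,24): clear
  edge (3,24)–(3,18): clear
  midpoint (41/2,13/2) outside
  → clear
Obstacle 2 [(14,9) (23,0) (24,9)]:
  edge (14,9)–(23,0): crosses AB
  edge (23,0)–(24,9): clear
  edge (24,9)–(14,9): crosses AB
  → BLOCKED
Obstacle 3 [(1,2) (6,0) (11,10) (4,10) (1,5)]:
  edge (1,2)–(6,0): clear
  edge (6,0)–(11,10): clear
  edge (11,10)–(4,10): clear
  edge (4,10)–(1,5): clear
  edge (1,5)–(1,2): clear
  midpoint (41/2,13/2) outside
  → clear
Obstacle 4 [(14,22) (19,13) (24,23)]:
  edge (14,22)–(19,13): clear
  edge (19,13)–(24,23): clear
  edge (24,23)–(14,22): clear
  midpoint (41/2,13/2) outside
  → clear

BLOCKED by obstacle 2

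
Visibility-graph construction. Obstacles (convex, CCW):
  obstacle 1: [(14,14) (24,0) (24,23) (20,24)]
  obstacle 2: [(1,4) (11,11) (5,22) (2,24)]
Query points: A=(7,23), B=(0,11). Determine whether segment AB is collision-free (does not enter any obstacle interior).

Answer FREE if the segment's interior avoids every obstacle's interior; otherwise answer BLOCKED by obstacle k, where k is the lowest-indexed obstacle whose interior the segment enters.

BLOCKED by obstacle 2

Obstacle 1 [(14,14) (24,0) (24,23) (20,24)]:
  edge (14,14)–(24,0): clear
  edge (24,0)–(24,23): clear
  edge (24,23)–(20,24): clear
  edge (20,24)–(14,14): clear
  midpoint (7/2,17) outside
  → clear
Obstacle 2 [(1,4) (11,11) (5,22) (2,24)]:
  edge (1,4)–(11,11): clear
  edge (11,11)–(5,22): crosses AB
  edge (5,22)–(2,24): clear
  edge (2,24)–(1,4): crosses AB
  → BLOCKED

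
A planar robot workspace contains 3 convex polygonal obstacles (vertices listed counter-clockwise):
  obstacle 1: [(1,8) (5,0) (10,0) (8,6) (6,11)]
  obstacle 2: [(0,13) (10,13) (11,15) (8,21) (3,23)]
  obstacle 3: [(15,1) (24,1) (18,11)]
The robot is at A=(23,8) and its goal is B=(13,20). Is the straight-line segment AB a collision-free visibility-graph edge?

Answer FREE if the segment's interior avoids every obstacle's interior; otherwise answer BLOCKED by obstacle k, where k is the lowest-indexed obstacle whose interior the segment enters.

Obstacle 1 [(1,8) (5,0) (10,0) (8,6) (6,11)]:
  edge (1,8)–(5,0): clear
  edge (5,0)–(10,0): clear
  edge (10,0)–(8,6): clear
  edge (8,6)–(6,11): clear
  edge (6,11)–(1,8): clear
  midpoint (18,14) outside
  → clear
Obstacle 2 [(0,13) (10,13) (11,15) (8,21) (3,23)]:
  edge (0,13)–(10,13): clear
  edge (10,13)–(11,15): clear
  edge (11,15)–(8,21): clear
  edge (8,21)–(3,23): clear
  edge (3,23)–(0,13): clear
  midpoint (18,14) outside
  → clear
Obstacle 3 [(15,1) (24,1) (18,11)]:
  edge (15,1)–(24,1): clear
  edge (24,1)–(18,11): clear
  edge (18,11)–(15,1): clear
  midpoint (18,14) outside
  → clear

FREE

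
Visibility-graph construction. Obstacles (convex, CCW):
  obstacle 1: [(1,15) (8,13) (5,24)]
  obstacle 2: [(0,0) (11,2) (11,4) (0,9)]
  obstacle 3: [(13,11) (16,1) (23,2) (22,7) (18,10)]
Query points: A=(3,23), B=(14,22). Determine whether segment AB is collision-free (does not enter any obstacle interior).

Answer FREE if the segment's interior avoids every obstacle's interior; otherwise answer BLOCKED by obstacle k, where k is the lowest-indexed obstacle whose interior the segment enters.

BLOCKED by obstacle 1

Obstacle 1 [(1,15) (8,13) (5,24)]:
  edge (1,15)–(8,13): clear
  edge (8,13)–(5,24): crosses AB
  edge (5,24)–(1,15): crosses AB
  → BLOCKED
Obstacle 2 [(0,0) (11,2) (11,4) (0,9)]:
  edge (0,0)–(11,2): clear
  edge (11,2)–(11,4): clear
  edge (11,4)–(0,9): clear
  edge (0,9)–(0,0): clear
  midpoint (17/2,45/2) outside
  → clear
Obstacle 3 [(13,11) (16,1) (23,2) (22,7) (18,10)]:
  edge (13,11)–(16,1): clear
  edge (16,1)–(23,2): clear
  edge (23,2)–(22,7): clear
  edge (22,7)–(18,10): clear
  edge (18,10)–(13,11): clear
  midpoint (17/2,45/2) outside
  → clear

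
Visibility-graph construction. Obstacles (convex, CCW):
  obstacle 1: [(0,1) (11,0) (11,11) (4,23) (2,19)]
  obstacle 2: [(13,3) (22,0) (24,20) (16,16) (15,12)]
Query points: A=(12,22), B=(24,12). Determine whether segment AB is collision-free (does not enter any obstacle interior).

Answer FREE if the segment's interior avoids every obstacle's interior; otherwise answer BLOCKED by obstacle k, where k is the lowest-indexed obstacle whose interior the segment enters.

BLOCKED by obstacle 2

Obstacle 1 [(0,1) (11,0) (11,11) (4,23) (2,19)]:
  edge (0,1)–(11,0): clear
  edge (11,0)–(11,11): clear
  edge (11,11)–(4,23): clear
  edge (4,23)–(2,19): clear
  edge (2,19)–(0,1): clear
  midpoint (18,17) outside
  → clear
Obstacle 2 [(13,3) (22,0) (24,20) (16,16) (15,12)]:
  edge (13,3)–(22,0): clear
  edge (22,0)–(24,20): crosses AB
  edge (24,20)–(16,16): crosses AB
  edge (16,16)–(15,12): clear
  edge (15,12)–(13,3): clear
  → BLOCKED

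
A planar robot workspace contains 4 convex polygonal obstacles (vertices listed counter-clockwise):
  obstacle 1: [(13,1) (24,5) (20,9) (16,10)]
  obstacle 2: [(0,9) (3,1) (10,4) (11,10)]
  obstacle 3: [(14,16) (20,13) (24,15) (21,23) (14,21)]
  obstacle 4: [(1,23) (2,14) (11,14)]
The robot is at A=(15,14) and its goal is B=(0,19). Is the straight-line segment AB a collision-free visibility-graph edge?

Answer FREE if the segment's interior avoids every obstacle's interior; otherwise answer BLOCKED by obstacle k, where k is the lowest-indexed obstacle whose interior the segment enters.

Obstacle 1 [(13,1) (24,5) (20,9) (16,10)]:
  edge (13,1)–(24,5): clear
  edge (24,5)–(20,9): clear
  edge (20,9)–(16,10): clear
  edge (16,10)–(13,1): clear
  midpoint (15/2,33/2) outside
  → clear
Obstacle 2 [(0,9) (3,1) (10,4) (11,10)]:
  edge (0,9)–(3,1): clear
  edge (3,1)–(10,4): clear
  edge (10,4)–(11,10): clear
  edge (11,10)–(0,9): clear
  midpoint (15/2,33/2) outside
  → clear
Obstacle 3 [(14,16) (20,13) (24,15) (21,23) (14,21)]:
  edge (14,16)–(20,13): clear
  edge (20,13)–(24,15): clear
  edge (24,15)–(21,23): clear
  edge (21,23)–(14,21): clear
  edge (14,21)–(14,16): clear
  midpoint (15/2,33/2) outside
  → clear
Obstacle 4 [(1,23) (2,14) (11,14)]:
  edge (1,23)–(2,14): crosses AB
  edge (2,14)–(11,14): clear
  edge (11,14)–(1,23): crosses AB
  → BLOCKED

BLOCKED by obstacle 4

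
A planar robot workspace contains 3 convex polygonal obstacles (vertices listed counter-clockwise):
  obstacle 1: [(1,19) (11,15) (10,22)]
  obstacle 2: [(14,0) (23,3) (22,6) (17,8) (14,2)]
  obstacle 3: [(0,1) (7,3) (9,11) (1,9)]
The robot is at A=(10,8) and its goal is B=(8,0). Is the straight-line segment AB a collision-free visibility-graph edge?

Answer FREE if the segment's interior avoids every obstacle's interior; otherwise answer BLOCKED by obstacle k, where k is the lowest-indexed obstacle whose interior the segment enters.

FREE

Obstacle 1 [(1,19) (11,15) (10,22)]:
  edge (1,19)–(11,15): clear
  edge (11,15)–(10,22): clear
  edge (10,22)–(1,19): clear
  midpoint (9,4) outside
  → clear
Obstacle 2 [(14,0) (23,3) (22,6) (17,8) (14,2)]:
  edge (14,0)–(23,3): clear
  edge (23,3)–(22,6): clear
  edge (22,6)–(17,8): clear
  edge (17,8)–(14,2): clear
  edge (14,2)–(14,0): clear
  midpoint (9,4) outside
  → clear
Obstacle 3 [(0,1) (7,3) (9,11) (1,9)]:
  edge (0,1)–(7,3): clear
  edge (7,3)–(9,11): clear
  edge (9,11)–(1,9): clear
  edge (1,9)–(0,1): clear
  midpoint (9,4) outside
  → clear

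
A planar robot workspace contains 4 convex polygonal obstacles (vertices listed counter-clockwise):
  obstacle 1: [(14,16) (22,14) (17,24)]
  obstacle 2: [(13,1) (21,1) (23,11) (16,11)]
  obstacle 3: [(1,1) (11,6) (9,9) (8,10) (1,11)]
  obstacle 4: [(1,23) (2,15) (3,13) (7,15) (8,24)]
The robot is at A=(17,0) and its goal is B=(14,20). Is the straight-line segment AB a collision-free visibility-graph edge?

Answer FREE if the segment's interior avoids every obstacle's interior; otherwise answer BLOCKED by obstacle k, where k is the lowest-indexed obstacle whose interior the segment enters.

BLOCKED by obstacle 1

Obstacle 1 [(14,16) (22,14) (17,24)]:
  edge (14,16)–(22,14): crosses AB
  edge (22,14)–(17,24): clear
  edge (17,24)–(14,16): crosses AB
  → BLOCKED
Obstacle 2 [(13,1) (21,1) (23,11) (16,11)]:
  edge (13,1)–(21,1): crosses AB
  edge (21,1)–(23,11): clear
  edge (23,11)–(16,11): clear
  edge (16,11)–(13,1): crosses AB
  → BLOCKED
Obstacle 3 [(1,1) (11,6) (9,9) (8,10) (1,11)]:
  edge (1,1)–(11,6): clear
  edge (11,6)–(9,9): clear
  edge (9,9)–(8,10): clear
  edge (8,10)–(1,11): clear
  edge (1,11)–(1,1): clear
  midpoint (31/2,10) outside
  → clear
Obstacle 4 [(1,23) (2,15) (3,13) (7,15) (8,24)]:
  edge (1,23)–(2,15): clear
  edge (2,15)–(3,13): clear
  edge (3,13)–(7,15): clear
  edge (7,15)–(8,24): clear
  edge (8,24)–(1,23): clear
  midpoint (31/2,10) outside
  → clear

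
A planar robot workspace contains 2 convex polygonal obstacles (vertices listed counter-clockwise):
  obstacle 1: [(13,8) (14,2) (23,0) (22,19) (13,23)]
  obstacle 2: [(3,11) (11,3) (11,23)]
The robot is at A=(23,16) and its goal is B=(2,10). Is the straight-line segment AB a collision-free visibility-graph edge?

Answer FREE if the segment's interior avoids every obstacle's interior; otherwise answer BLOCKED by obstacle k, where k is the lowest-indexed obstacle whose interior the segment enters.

BLOCKED by obstacle 1

Obstacle 1 [(13,8) (14,2) (23,0) (22,19) (13,23)]:
  edge (13,8)–(14,2): clear
  edge (14,2)–(23,0): clear
  edge (23,0)–(22,19): crosses AB
  edge (22,19)–(13,23): clear
  edge (13,23)–(13,8): crosses AB
  → BLOCKED
Obstacle 2 [(3,11) (11,3) (11,23)]:
  edge (3,11)–(11,3): crosses AB
  edge (11,3)–(11,23): crosses AB
  edge (11,23)–(3,11): clear
  → BLOCKED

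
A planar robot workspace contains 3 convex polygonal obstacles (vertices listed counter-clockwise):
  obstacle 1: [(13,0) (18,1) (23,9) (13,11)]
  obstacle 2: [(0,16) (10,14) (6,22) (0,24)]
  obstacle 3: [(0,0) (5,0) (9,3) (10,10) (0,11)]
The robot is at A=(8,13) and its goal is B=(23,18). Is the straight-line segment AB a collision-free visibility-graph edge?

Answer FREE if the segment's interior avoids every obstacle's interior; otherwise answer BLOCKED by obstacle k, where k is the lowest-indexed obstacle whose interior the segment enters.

FREE

Obstacle 1 [(13,0) (18,1) (23,9) (13,11)]:
  edge (13,0)–(18,1): clear
  edge (18,1)–(23,9): clear
  edge (23,9)–(13,11): clear
  edge (13,11)–(13,0): clear
  midpoint (31/2,31/2) outside
  → clear
Obstacle 2 [(0,16) (10,14) (6,22) (0,24)]:
  edge (0,16)–(10,14): clear
  edge (10,14)–(6,22): clear
  edge (6,22)–(0,24): clear
  edge (0,24)–(0,16): clear
  midpoint (31/2,31/2) outside
  → clear
Obstacle 3 [(0,0) (5,0) (9,3) (10,10) (0,11)]:
  edge (0,0)–(5,0): clear
  edge (5,0)–(9,3): clear
  edge (9,3)–(10,10): clear
  edge (10,10)–(0,11): clear
  edge (0,11)–(0,0): clear
  midpoint (31/2,31/2) outside
  → clear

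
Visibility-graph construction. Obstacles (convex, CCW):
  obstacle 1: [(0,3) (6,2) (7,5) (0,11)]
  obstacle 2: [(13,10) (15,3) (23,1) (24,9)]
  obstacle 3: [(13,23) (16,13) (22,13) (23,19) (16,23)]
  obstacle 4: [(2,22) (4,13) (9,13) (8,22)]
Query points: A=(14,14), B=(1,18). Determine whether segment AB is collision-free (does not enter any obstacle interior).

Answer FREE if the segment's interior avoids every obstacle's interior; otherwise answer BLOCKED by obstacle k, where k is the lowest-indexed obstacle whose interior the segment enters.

BLOCKED by obstacle 4

Obstacle 1 [(0,3) (6,2) (7,5) (0,11)]:
  edge (0,3)–(6,2): clear
  edge (6,2)–(7,5): clear
  edge (7,5)–(0,11): clear
  edge (0,11)–(0,3): clear
  midpoint (15/2,16) outside
  → clear
Obstacle 2 [(13,10) (15,3) (23,1) (24,9)]:
  edge (13,10)–(15,3): clear
  edge (15,3)–(23,1): clear
  edge (23,1)–(24,9): clear
  edge (24,9)–(13,10): clear
  midpoint (15/2,16) outside
  → clear
Obstacle 3 [(13,23) (16,13) (22,13) (23,19) (16,23)]:
  edge (13,23)–(16,13): clear
  edge (16,13)–(22,13): clear
  edge (22,13)–(23,19): clear
  edge (23,19)–(16,23): clear
  edge (16,23)–(13,23): clear
  midpoint (15/2,16) outside
  → clear
Obstacle 4 [(2,22) (4,13) (9,13) (8,22)]:
  edge (2,22)–(4,13): crosses AB
  edge (4,13)–(9,13): clear
  edge (9,13)–(8,22): crosses AB
  edge (8,22)–(2,22): clear
  → BLOCKED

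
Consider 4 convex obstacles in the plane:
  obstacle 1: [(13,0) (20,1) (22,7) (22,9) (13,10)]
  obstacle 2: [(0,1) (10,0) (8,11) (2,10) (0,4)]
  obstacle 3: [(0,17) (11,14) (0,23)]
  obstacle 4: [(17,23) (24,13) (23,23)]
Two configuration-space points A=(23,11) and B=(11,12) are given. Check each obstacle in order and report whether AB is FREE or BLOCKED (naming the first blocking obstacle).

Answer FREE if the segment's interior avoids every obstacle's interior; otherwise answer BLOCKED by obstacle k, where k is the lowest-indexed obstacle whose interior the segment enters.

Obstacle 1 [(13,0) (20,1) (22,7) (22,9) (13,10)]:
  edge (13,0)–(20,1): clear
  edge (20,1)–(22,7): clear
  edge (22,7)–(22,9): clear
  edge (22,9)–(13,10): clear
  edge (13,10)–(13,0): clear
  midpoint (17,23/2) outside
  → clear
Obstacle 2 [(0,1) (10,0) (8,11) (2,10) (0,4)]:
  edge (0,1)–(10,0): clear
  edge (10,0)–(8,11): clear
  edge (8,11)–(2,10): clear
  edge (2,10)–(0,4): clear
  edge (0,4)–(0,1): clear
  midpoint (17,23/2) outside
  → clear
Obstacle 3 [(0,17) (11,14) (0,23)]:
  edge (0,17)–(11,14): clear
  edge (11,14)–(0,23): clear
  edge (0,23)–(0,17): clear
  midpoint (17,23/2) outside
  → clear
Obstacle 4 [(17,23) (24,13) (23,23)]:
  edge (17,23)–(24,13): clear
  edge (24,13)–(23,23): clear
  edge (23,23)–(17,23): clear
  midpoint (17,23/2) outside
  → clear

FREE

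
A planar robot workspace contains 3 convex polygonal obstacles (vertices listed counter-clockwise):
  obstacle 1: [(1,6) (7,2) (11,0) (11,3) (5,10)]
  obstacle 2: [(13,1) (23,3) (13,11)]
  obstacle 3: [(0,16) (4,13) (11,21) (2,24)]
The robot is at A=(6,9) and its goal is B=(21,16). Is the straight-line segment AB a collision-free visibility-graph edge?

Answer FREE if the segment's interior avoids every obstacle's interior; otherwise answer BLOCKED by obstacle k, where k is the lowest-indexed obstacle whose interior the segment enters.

FREE

Obstacle 1 [(1,6) (7,2) (11,0) (11,3) (5,10)]:
  edge (1,6)–(7,2): clear
  edge (7,2)–(11,0): clear
  edge (11,0)–(11,3): clear
  edge (11,3)–(5,10): clear
  edge (5,10)–(1,6): clear
  midpoint (27/2,25/2) outside
  → clear
Obstacle 2 [(13,1) (23,3) (13,11)]:
  edge (13,1)–(23,3): clear
  edge (23,3)–(13,11): clear
  edge (13,11)–(13,1): clear
  midpoint (27/2,25/2) outside
  → clear
Obstacle 3 [(0,16) (4,13) (11,21) (2,24)]:
  edge (0,16)–(4,13): clear
  edge (4,13)–(11,21): clear
  edge (11,21)–(2,24): clear
  edge (2,24)–(0,16): clear
  midpoint (27/2,25/2) outside
  → clear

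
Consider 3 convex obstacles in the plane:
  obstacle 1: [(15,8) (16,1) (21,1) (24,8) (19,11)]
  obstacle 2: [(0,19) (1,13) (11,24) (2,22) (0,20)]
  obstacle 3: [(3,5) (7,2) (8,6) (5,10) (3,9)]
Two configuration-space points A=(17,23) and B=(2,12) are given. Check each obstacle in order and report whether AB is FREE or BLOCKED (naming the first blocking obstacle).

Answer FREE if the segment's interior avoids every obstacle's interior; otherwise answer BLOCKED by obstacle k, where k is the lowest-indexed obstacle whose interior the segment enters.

Obstacle 1 [(15,8) (16,1) (21,1) (24,8) (19,11)]:
  edge (15,8)–(16,1): clear
  edge (16,1)–(21,1): clear
  edge (21,1)–(24,8): clear
  edge (24,8)–(19,11): clear
  edge (19,11)–(15,8): clear
  midpoint (19/2,35/2) outside
  → clear
Obstacle 2 [(0,19) (1,13) (11,24) (2,22) (0,20)]:
  edge (0,19)–(1,13): clear
  edge (1,13)–(11,24): clear
  edge (11,24)–(2,22): clear
  edge (2,22)–(0,20): clear
  edge (0,20)–(0,19): clear
  midpoint (19/2,35/2) outside
  → clear
Obstacle 3 [(3,5) (7,2) (8,6) (5,10) (3,9)]:
  edge (3,5)–(7,2): clear
  edge (7,2)–(8,6): clear
  edge (8,6)–(5,10): clear
  edge (5,10)–(3,9): clear
  edge (3,9)–(3,5): clear
  midpoint (19/2,35/2) outside
  → clear

FREE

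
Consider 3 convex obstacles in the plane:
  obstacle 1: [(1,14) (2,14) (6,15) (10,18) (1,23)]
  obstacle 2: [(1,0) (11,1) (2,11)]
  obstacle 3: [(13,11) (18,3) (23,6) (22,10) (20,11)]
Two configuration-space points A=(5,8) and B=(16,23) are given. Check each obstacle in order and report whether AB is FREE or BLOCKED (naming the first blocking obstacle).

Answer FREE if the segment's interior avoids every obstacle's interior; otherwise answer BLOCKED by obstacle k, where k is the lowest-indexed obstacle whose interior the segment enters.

Obstacle 1 [(1,14) (2,14) (6,15) (10,18) (1,23)]:
  edge (1,14)–(2,14): clear
  edge (2,14)–(6,15): clear
  edge (6,15)–(10,18): clear
  edge (10,18)–(1,23): clear
  edge (1,23)–(1,14): clear
  midpoint (21/2,31/2) outside
  → clear
Obstacle 2 [(1,0) (11,1) (2,11)]:
  edge (1,0)–(11,1): clear
  edge (11,1)–(2,11): clear
  edge (2,11)–(1,0): clear
  midpoint (21/2,31/2) outside
  → clear
Obstacle 3 [(13,11) (18,3) (23,6) (22,10) (20,11)]:
  edge (13,11)–(18,3): clear
  edge (18,3)–(23,6): clear
  edge (23,6)–(22,10): clear
  edge (22,10)–(20,11): clear
  edge (20,11)–(13,11): clear
  midpoint (21/2,31/2) outside
  → clear

FREE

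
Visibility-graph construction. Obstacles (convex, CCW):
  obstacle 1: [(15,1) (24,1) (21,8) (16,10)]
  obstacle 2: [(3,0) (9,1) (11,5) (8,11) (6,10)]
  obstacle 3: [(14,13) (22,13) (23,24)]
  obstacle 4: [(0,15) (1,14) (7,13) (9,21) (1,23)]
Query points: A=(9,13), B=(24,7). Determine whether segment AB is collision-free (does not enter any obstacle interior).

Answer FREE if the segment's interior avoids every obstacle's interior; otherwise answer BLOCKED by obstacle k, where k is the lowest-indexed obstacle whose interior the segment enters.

FREE

Obstacle 1 [(15,1) (24,1) (21,8) (16,10)]:
  edge (15,1)–(24,1): clear
  edge (24,1)–(21,8): clear
  edge (21,8)–(16,10): clear
  edge (16,10)–(15,1): clear
  midpoint (33/2,10) outside
  → clear
Obstacle 2 [(3,0) (9,1) (11,5) (8,11) (6,10)]:
  edge (3,0)–(9,1): clear
  edge (9,1)–(11,5): clear
  edge (11,5)–(8,11): clear
  edge (8,11)–(6,10): clear
  edge (6,10)–(3,0): clear
  midpoint (33/2,10) outside
  → clear
Obstacle 3 [(14,13) (22,13) (23,24)]:
  edge (14,13)–(22,13): clear
  edge (22,13)–(23,24): clear
  edge (23,24)–(14,13): clear
  midpoint (33/2,10) outside
  → clear
Obstacle 4 [(0,15) (1,14) (7,13) (9,21) (1,23)]:
  edge (0,15)–(1,14): clear
  edge (1,14)–(7,13): clear
  edge (7,13)–(9,21): clear
  edge (9,21)–(1,23): clear
  edge (1,23)–(0,15): clear
  midpoint (33/2,10) outside
  → clear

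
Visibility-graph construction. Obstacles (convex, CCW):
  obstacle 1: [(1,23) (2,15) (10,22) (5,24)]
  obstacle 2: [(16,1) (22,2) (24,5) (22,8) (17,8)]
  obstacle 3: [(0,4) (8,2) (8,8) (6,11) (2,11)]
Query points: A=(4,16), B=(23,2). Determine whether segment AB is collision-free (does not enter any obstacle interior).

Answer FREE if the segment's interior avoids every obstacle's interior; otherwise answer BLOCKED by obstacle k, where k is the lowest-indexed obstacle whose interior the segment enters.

Obstacle 1 [(1,23) (2,15) (10,22) (5,24)]:
  edge (1,23)–(2,15): clear
  edge (2,15)–(10,22): clear
  edge (10,22)–(5,24): clear
  edge (5,24)–(1,23): clear
  midpoint (27/2,9) outside
  → clear
Obstacle 2 [(16,1) (22,2) (24,5) (22,8) (17,8)]:
  edge (16,1)–(22,2): clear
  edge (22,2)–(24,5): crosses AB
  edge (24,5)–(22,8): clear
  edge (22,8)–(17,8): clear
  edge (17,8)–(16,1): crosses AB
  → BLOCKED
Obstacle 3 [(0,4) (8,2) (8,8) (6,11) (2,11)]:
  edge (0,4)–(8,2): clear
  edge (8,2)–(8,8): clear
  edge (8,8)–(6,11): clear
  edge (6,11)–(2,11): clear
  edge (2,11)–(0,4): clear
  midpoint (27/2,9) outside
  → clear

BLOCKED by obstacle 2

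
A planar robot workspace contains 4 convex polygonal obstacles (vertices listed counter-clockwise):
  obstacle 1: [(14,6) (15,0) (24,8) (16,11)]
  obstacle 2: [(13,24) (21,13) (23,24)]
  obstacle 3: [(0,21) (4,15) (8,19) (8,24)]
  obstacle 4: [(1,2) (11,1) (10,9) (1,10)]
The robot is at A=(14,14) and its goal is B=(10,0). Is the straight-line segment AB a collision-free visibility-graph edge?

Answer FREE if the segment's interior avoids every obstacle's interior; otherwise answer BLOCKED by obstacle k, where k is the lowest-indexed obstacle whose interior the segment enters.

Obstacle 1 [(14,6) (15,0) (24,8) (16,11)]:
  edge (14,6)–(15,0): clear
  edge (15,0)–(24,8): clear
  edge (24,8)–(16,11): clear
  edge (16,11)–(14,6): clear
  midpoint (12,7) outside
  → clear
Obstacle 2 [(13,24) (21,13) (23,24)]:
  edge (13,24)–(21,13): clear
  edge (21,13)–(23,24): clear
  edge (23,24)–(13,24): clear
  midpoint (12,7) outside
  → clear
Obstacle 3 [(0,21) (4,15) (8,19) (8,24)]:
  edge (0,21)–(4,15): clear
  edge (4,15)–(8,19): clear
  edge (8,19)–(8,24): clear
  edge (8,24)–(0,21): clear
  midpoint (12,7) outside
  → clear
Obstacle 4 [(1,2) (11,1) (10,9) (1,10)]:
  edge (1,2)–(11,1): crosses AB
  edge (11,1)–(10,9): crosses AB
  edge (10,9)–(1,10): clear
  edge (1,10)–(1,2): clear
  → BLOCKED

BLOCKED by obstacle 4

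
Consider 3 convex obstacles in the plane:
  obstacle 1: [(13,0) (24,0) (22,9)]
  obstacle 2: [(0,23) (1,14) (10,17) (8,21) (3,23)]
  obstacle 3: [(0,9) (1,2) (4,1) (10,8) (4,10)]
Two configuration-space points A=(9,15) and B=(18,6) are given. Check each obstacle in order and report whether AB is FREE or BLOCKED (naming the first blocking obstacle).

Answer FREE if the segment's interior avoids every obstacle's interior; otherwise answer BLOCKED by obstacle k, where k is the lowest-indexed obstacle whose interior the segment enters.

Obstacle 1 [(13,0) (24,0) (22,9)]:
  edge (13,0)–(24,0): clear
  edge (24,0)–(22,9): clear
  edge (22,9)–(13,0): clear
  midpoint (27/2,21/2) outside
  → clear
Obstacle 2 [(0,23) (1,14) (10,17) (8,21) (3,23)]:
  edge (0,23)–(1,14): clear
  edge (1,14)–(10,17): clear
  edge (10,17)–(8,21): clear
  edge (8,21)–(3,23): clear
  edge (3,23)–(0,23): clear
  midpoint (27/2,21/2) outside
  → clear
Obstacle 3 [(0,9) (1,2) (4,1) (10,8) (4,10)]:
  edge (0,9)–(1,2): clear
  edge (1,2)–(4,1): clear
  edge (4,1)–(10,8): clear
  edge (10,8)–(4,10): clear
  edge (4,10)–(0,9): clear
  midpoint (27/2,21/2) outside
  → clear

FREE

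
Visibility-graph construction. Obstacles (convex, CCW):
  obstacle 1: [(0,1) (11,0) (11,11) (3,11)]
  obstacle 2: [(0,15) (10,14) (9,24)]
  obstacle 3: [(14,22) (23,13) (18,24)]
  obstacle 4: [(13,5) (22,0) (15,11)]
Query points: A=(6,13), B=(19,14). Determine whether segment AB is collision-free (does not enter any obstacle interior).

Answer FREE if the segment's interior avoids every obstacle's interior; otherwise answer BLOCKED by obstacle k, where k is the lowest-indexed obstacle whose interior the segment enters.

FREE

Obstacle 1 [(0,1) (11,0) (11,11) (3,11)]:
  edge (0,1)–(11,0): clear
  edge (11,0)–(11,11): clear
  edge (11,11)–(3,11): clear
  edge (3,11)–(0,1): clear
  midpoint (25/2,27/2) outside
  → clear
Obstacle 2 [(0,15) (10,14) (9,24)]:
  edge (0,15)–(10,14): clear
  edge (10,14)–(9,24): clear
  edge (9,24)–(0,15): clear
  midpoint (25/2,27/2) outside
  → clear
Obstacle 3 [(14,22) (23,13) (18,24)]:
  edge (14,22)–(23,13): clear
  edge (23,13)–(18,24): clear
  edge (18,24)–(14,22): clear
  midpoint (25/2,27/2) outside
  → clear
Obstacle 4 [(13,5) (22,0) (15,11)]:
  edge (13,5)–(22,0): clear
  edge (22,0)–(15,11): clear
  edge (15,11)–(13,5): clear
  midpoint (25/2,27/2) outside
  → clear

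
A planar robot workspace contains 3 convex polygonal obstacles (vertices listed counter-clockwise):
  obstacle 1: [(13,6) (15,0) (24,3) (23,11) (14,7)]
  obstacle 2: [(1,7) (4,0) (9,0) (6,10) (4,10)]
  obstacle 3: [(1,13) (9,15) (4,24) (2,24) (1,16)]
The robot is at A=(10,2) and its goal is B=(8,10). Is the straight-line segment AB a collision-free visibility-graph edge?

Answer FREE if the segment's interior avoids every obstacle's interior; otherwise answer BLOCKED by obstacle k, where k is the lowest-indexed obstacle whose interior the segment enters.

Obstacle 1 [(13,6) (15,0) (24,3) (23,11) (14,7)]:
  edge (13,6)–(15,0): clear
  edge (15,0)–(24,3): clear
  edge (24,3)–(23,11): clear
  edge (23,11)–(14,7): clear
  edge (14,7)–(13,6): clear
  midpoint (9,6) outside
  → clear
Obstacle 2 [(1,7) (4,0) (9,0) (6,10) (4,10)]:
  edge (1,7)–(4,0): clear
  edge (4,0)–(9,0): clear
  edge (9,0)–(6,10): clear
  edge (6,10)–(4,10): clear
  edge (4,10)–(1,7): clear
  midpoint (9,6) outside
  → clear
Obstacle 3 [(1,13) (9,15) (4,24) (2,24) (1,16)]:
  edge (1,13)–(9,15): clear
  edge (9,15)–(4,24): clear
  edge (4,24)–(2,24): clear
  edge (2,24)–(1,16): clear
  edge (1,16)–(1,13): clear
  midpoint (9,6) outside
  → clear

FREE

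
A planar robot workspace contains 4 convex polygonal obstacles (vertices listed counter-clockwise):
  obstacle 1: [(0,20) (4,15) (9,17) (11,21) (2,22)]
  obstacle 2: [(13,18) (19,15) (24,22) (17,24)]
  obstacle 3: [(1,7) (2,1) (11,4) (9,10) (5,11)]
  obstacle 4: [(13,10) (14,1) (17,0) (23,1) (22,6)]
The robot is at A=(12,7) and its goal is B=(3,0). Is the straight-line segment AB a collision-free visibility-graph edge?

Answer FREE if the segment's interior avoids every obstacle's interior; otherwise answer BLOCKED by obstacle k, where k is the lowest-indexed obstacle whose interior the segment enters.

BLOCKED by obstacle 3

Obstacle 1 [(0,20) (4,15) (9,17) (11,21) (2,22)]:
  edge (0,20)–(4,15): clear
  edge (4,15)–(9,17): clear
  edge (9,17)–(11,21): clear
  edge (11,21)–(2,22): clear
  edge (2,22)–(0,20): clear
  midpoint (15/2,7/2) outside
  → clear
Obstacle 2 [(13,18) (19,15) (24,22) (17,24)]:
  edge (13,18)–(19,15): clear
  edge (19,15)–(24,22): clear
  edge (24,22)–(17,24): clear
  edge (17,24)–(13,18): clear
  midpoint (15/2,7/2) outside
  → clear
Obstacle 3 [(1,7) (2,1) (11,4) (9,10) (5,11)]:
  edge (1,7)–(2,1): clear
  edge (2,1)–(11,4): crosses AB
  edge (11,4)–(9,10): crosses AB
  edge (9,10)–(5,11): clear
  edge (5,11)–(1,7): clear
  → BLOCKED
Obstacle 4 [(13,10) (14,1) (17,0) (23,1) (22,6)]:
  edge (13,10)–(14,1): clear
  edge (14,1)–(17,0): clear
  edge (17,0)–(23,1): clear
  edge (23,1)–(22,6): clear
  edge (22,6)–(13,10): clear
  midpoint (15/2,7/2) outside
  → clear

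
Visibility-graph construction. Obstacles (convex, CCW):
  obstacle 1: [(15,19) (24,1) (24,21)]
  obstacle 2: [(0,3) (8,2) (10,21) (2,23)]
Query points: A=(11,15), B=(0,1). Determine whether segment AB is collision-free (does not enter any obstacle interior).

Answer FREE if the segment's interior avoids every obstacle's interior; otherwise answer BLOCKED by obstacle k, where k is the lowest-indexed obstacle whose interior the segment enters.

Obstacle 1 [(15,19) (24,1) (24,21)]:
  edge (15,19)–(24,1): clear
  edge (24,1)–(24,21): clear
  edge (24,21)–(15,19): clear
  midpoint (11/2,8) outside
  → clear
Obstacle 2 [(0,3) (8,2) (10,21) (2,23)]:
  edge (0,3)–(8,2): crosses AB
  edge (8,2)–(10,21): crosses AB
  edge (10,21)–(2,23): clear
  edge (2,23)–(0,3): clear
  → BLOCKED

BLOCKED by obstacle 2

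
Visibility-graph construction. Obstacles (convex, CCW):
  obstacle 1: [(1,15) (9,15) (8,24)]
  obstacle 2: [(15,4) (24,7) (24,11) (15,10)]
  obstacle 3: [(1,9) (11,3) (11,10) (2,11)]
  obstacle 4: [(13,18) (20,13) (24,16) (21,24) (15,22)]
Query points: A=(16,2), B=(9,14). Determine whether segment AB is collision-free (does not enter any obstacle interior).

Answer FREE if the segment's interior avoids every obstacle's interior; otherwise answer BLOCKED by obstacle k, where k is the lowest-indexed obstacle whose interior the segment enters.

Obstacle 1 [(1,15) (9,15) (8,24)]:
  edge (1,15)–(9,15): clear
  edge (9,15)–(8,24): clear
  edge (8,24)–(1,15): clear
  midpoint (25/2,8) outside
  → clear
Obstacle 2 [(15,4) (24,7) (24,11) (15,10)]:
  edge (15,4)–(24,7): clear
  edge (24,7)–(24,11): clear
  edge (24,11)–(15,10): clear
  edge (15,10)–(15,4): clear
  midpoint (25/2,8) outside
  → clear
Obstacle 3 [(1,9) (11,3) (11,10) (2,11)]:
  edge (1,9)–(11,3): clear
  edge (11,3)–(11,10): clear
  edge (11,10)–(2,11): clear
  edge (2,11)–(1,9): clear
  midpoint (25/2,8) outside
  → clear
Obstacle 4 [(13,18) (20,13) (24,16) (21,24) (15,22)]:
  edge (13,18)–(20,13): clear
  edge (20,13)–(24,16): clear
  edge (24,16)–(21,24): clear
  edge (21,24)–(15,22): clear
  edge (15,22)–(13,18): clear
  midpoint (25/2,8) outside
  → clear

FREE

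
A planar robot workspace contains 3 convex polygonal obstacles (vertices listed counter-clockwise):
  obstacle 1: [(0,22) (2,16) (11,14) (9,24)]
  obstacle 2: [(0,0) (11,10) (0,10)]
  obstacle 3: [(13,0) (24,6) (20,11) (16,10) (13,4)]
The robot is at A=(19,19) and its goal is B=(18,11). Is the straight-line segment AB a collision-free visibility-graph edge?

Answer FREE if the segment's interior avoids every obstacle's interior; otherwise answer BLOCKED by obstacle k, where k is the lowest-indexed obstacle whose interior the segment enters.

FREE

Obstacle 1 [(0,22) (2,16) (11,14) (9,24)]:
  edge (0,22)–(2,16): clear
  edge (2,16)–(11,14): clear
  edge (11,14)–(9,24): clear
  edge (9,24)–(0,22): clear
  midpoint (37/2,15) outside
  → clear
Obstacle 2 [(0,0) (11,10) (0,10)]:
  edge (0,0)–(11,10): clear
  edge (11,10)–(0,10): clear
  edge (0,10)–(0,0): clear
  midpoint (37/2,15) outside
  → clear
Obstacle 3 [(13,0) (24,6) (20,11) (16,10) (13,4)]:
  edge (13,0)–(24,6): clear
  edge (24,6)–(20,11): clear
  edge (20,11)–(16,10): clear
  edge (16,10)–(13,4): clear
  edge (13,4)–(13,0): clear
  midpoint (37/2,15) outside
  → clear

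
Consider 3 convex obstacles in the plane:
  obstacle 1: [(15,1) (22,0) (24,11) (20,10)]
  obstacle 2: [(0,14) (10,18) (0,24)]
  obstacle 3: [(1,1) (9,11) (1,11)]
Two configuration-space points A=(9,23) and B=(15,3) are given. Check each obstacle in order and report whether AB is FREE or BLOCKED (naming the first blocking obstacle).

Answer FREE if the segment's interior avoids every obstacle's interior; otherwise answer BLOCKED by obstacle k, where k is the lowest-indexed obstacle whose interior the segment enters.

FREE

Obstacle 1 [(15,1) (22,0) (24,11) (20,10)]:
  edge (15,1)–(22,0): clear
  edge (22,0)–(24,11): clear
  edge (24,11)–(20,10): clear
  edge (20,10)–(15,1): clear
  midpoint (12,13) outside
  → clear
Obstacle 2 [(0,14) (10,18) (0,24)]:
  edge (0,14)–(10,18): clear
  edge (10,18)–(0,24): clear
  edge (0,24)–(0,14): clear
  midpoint (12,13) outside
  → clear
Obstacle 3 [(1,1) (9,11) (1,11)]:
  edge (1,1)–(9,11): clear
  edge (9,11)–(1,11): clear
  edge (1,11)–(1,1): clear
  midpoint (12,13) outside
  → clear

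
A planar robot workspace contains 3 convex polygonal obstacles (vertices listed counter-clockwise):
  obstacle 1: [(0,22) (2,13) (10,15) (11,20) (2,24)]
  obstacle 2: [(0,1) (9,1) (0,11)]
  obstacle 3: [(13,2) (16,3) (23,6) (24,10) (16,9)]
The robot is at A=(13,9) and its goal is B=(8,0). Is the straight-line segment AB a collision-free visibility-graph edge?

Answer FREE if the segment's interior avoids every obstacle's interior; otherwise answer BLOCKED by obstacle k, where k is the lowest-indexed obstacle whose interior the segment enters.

Obstacle 1 [(0,22) (2,13) (10,15) (11,20) (2,24)]:
  edge (0,22)–(2,13): clear
  edge (2,13)–(10,15): clear
  edge (10,15)–(11,20): clear
  edge (11,20)–(2,24): clear
  edge (2,24)–(0,22): clear
  midpoint (21/2,9/2) outside
  → clear
Obstacle 2 [(0,1) (9,1) (0,11)]:
  edge (0,1)–(9,1): crosses AB
  edge (9,1)–(0,11): crosses AB
  edge (0,11)–(0,1): clear
  → BLOCKED
Obstacle 3 [(13,2) (16,3) (23,6) (24,10) (16,9)]:
  edge (13,2)–(16,3): clear
  edge (16,3)–(23,6): clear
  edge (23,6)–(24,10): clear
  edge (24,10)–(16,9): clear
  edge (16,9)–(13,2): clear
  midpoint (21/2,9/2) outside
  → clear

BLOCKED by obstacle 2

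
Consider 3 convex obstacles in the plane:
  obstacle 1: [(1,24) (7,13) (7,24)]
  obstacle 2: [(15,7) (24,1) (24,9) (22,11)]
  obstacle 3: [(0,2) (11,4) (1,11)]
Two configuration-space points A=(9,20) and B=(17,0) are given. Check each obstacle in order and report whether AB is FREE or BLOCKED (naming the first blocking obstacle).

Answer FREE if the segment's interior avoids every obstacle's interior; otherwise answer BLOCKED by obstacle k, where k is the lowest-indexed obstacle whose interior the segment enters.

FREE

Obstacle 1 [(1,24) (7,13) (7,24)]:
  edge (1,24)–(7,13): clear
  edge (7,13)–(7,24): clear
  edge (7,24)–(1,24): clear
  midpoint (13,10) outside
  → clear
Obstacle 2 [(15,7) (24,1) (24,9) (22,11)]:
  edge (15,7)–(24,1): clear
  edge (24,1)–(24,9): clear
  edge (24,9)–(22,11): clear
  edge (22,11)–(15,7): clear
  midpoint (13,10) outside
  → clear
Obstacle 3 [(0,2) (11,4) (1,11)]:
  edge (0,2)–(11,4): clear
  edge (11,4)–(1,11): clear
  edge (1,11)–(0,2): clear
  midpoint (13,10) outside
  → clear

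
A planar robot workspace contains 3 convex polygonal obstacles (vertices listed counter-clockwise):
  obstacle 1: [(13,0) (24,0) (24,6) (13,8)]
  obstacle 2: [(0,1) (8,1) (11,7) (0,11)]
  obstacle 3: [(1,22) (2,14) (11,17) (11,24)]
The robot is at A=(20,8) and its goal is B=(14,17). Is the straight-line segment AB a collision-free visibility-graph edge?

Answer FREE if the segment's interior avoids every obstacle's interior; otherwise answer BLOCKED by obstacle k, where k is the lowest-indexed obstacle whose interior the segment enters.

FREE

Obstacle 1 [(13,0) (24,0) (24,6) (13,8)]:
  edge (13,0)–(24,0): clear
  edge (24,0)–(24,6): clear
  edge (24,6)–(13,8): clear
  edge (13,8)–(13,0): clear
  midpoint (17,25/2) outside
  → clear
Obstacle 2 [(0,1) (8,1) (11,7) (0,11)]:
  edge (0,1)–(8,1): clear
  edge (8,1)–(11,7): clear
  edge (11,7)–(0,11): clear
  edge (0,11)–(0,1): clear
  midpoint (17,25/2) outside
  → clear
Obstacle 3 [(1,22) (2,14) (11,17) (11,24)]:
  edge (1,22)–(2,14): clear
  edge (2,14)–(11,17): clear
  edge (11,17)–(11,24): clear
  edge (11,24)–(1,22): clear
  midpoint (17,25/2) outside
  → clear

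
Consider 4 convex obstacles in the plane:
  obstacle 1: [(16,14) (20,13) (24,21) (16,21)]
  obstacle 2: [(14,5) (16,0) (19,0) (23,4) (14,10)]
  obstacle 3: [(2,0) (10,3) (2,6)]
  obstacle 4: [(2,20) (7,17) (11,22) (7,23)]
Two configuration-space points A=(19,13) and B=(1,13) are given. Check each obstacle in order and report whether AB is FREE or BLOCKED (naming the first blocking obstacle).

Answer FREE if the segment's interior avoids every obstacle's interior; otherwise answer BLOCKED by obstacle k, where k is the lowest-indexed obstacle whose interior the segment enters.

Obstacle 1 [(16,14) (20,13) (24,21) (16,21)]:
  edge (16,14)–(20,13): clear
  edge (20,13)–(24,21): clear
  edge (24,21)–(16,21): clear
  edge (16,21)–(16,14): clear
  midpoint (10,13) outside
  → clear
Obstacle 2 [(14,5) (16,0) (19,0) (23,4) (14,10)]:
  edge (14,5)–(16,0): clear
  edge (16,0)–(19,0): clear
  edge (19,0)–(23,4): clear
  edge (23,4)–(14,10): clear
  edge (14,10)–(14,5): clear
  midpoint (10,13) outside
  → clear
Obstacle 3 [(2,0) (10,3) (2,6)]:
  edge (2,0)–(10,3): clear
  edge (10,3)–(2,6): clear
  edge (2,6)–(2,0): clear
  midpoint (10,13) outside
  → clear
Obstacle 4 [(2,20) (7,17) (11,22) (7,23)]:
  edge (2,20)–(7,17): clear
  edge (7,17)–(11,22): clear
  edge (11,22)–(7,23): clear
  edge (7,23)–(2,20): clear
  midpoint (10,13) outside
  → clear

FREE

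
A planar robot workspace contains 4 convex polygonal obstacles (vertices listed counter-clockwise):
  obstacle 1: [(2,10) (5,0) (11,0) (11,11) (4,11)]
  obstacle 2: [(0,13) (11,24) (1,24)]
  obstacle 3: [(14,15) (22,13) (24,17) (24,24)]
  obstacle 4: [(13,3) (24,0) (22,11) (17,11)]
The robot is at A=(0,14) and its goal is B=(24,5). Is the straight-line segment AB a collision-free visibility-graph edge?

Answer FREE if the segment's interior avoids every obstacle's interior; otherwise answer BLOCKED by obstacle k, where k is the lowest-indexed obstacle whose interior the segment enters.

BLOCKED by obstacle 1

Obstacle 1 [(2,10) (5,0) (11,0) (11,11) (4,11)]:
  edge (2,10)–(5,0): clear
  edge (5,0)–(11,0): clear
  edge (11,0)–(11,11): crosses AB
  edge (11,11)–(4,11): crosses AB
  edge (4,11)–(2,10): clear
  → BLOCKED
Obstacle 2 [(0,13) (11,24) (1,24)]:
  edge (0,13)–(11,24): crosses AB
  edge (11,24)–(1,24): clear
  edge (1,24)–(0,13): crosses AB
  → BLOCKED
Obstacle 3 [(14,15) (22,13) (24,17) (24,24)]:
  edge (14,15)–(22,13): clear
  edge (22,13)–(24,17): clear
  edge (24,17)–(24,24): clear
  edge (24,24)–(14,15): clear
  midpoint (12,19/2) outside
  → clear
Obstacle 4 [(13,3) (24,0) (22,11) (17,11)]:
  edge (13,3)–(24,0): clear
  edge (24,0)–(22,11): crosses AB
  edge (22,11)–(17,11): clear
  edge (17,11)–(13,3): crosses AB
  → BLOCKED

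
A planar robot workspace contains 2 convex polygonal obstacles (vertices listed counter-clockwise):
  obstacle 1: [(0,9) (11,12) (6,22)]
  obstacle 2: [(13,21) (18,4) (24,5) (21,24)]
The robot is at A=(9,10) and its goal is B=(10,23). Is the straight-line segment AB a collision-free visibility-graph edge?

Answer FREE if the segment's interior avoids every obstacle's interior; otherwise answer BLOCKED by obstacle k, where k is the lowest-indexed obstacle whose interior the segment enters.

BLOCKED by obstacle 1

Obstacle 1 [(0,9) (11,12) (6,22)]:
  edge (0,9)–(11,12): crosses AB
  edge (11,12)–(6,22): crosses AB
  edge (6,22)–(0,9): clear
  → BLOCKED
Obstacle 2 [(13,21) (18,4) (24,5) (21,24)]:
  edge (13,21)–(18,4): clear
  edge (18,4)–(24,5): clear
  edge (24,5)–(21,24): clear
  edge (21,24)–(13,21): clear
  midpoint (19/2,33/2) outside
  → clear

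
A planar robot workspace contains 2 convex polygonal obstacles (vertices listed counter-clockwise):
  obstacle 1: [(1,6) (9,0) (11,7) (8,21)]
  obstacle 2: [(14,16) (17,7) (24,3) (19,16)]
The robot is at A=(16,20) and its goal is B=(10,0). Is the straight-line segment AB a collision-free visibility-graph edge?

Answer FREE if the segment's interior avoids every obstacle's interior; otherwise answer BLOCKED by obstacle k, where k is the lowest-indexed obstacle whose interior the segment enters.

BLOCKED by obstacle 2

Obstacle 1 [(1,6) (9,0) (11,7) (8,21)]:
  edge (1,6)–(9,0): clear
  edge (9,0)–(11,7): clear
  edge (11,7)–(8,21): clear
  edge (8,21)–(1,6): clear
  midpoint (13,10) outside
  → clear
Obstacle 2 [(14,16) (17,7) (24,3) (19,16)]:
  edge (14,16)–(17,7): crosses AB
  edge (17,7)–(24,3): clear
  edge (24,3)–(19,16): clear
  edge (19,16)–(14,16): crosses AB
  → BLOCKED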